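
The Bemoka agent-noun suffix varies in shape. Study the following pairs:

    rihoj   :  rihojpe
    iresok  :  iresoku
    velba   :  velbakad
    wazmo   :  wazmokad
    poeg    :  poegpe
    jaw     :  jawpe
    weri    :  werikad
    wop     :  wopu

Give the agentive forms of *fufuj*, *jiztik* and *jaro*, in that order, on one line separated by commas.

fufujpe, jiztiku, jarokad

The suffix is conditioned by the final sound: -u when the stem ends in a voiceless consonant (*iresok*, *wop*); -pe when the stem ends in a voiced consonant (*rihoj*, *poeg*, *jaw*); -kad when the stem ends in a vowel (*velba*, *wazmo*, *weri*).
*fufuj*: final sound = /j/, a voiced consonant → -pe → *fufujpe*.
*jiztik*: final sound = /k/, a voiceless consonant → -u → *jiztiku*.
Since the final sound of *jaro* is /o/ (a vowel), it takes -kad, giving *jarokad*.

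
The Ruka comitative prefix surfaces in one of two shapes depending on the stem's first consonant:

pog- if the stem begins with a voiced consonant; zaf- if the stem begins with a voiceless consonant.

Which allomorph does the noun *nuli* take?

pog-

*nuli* — first consonant /n/ (voiced) → pog-.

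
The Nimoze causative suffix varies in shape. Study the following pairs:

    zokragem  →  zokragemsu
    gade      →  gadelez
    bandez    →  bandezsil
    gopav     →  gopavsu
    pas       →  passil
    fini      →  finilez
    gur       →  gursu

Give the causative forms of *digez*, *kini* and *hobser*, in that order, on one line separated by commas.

Looking at the final sound of each stem: -sil when the stem ends in a sibilant (*bandez*, *pas*); -su when the stem ends in a non-sibilant consonant (*zokragem*, *gopav*, *gur*); -lez when the stem ends in a vowel (*gade*, *fini*).
Since the final sound of *digez* is /z/ (a sibilant), it takes -sil, giving *digezsil*.
The final sound of *kini* is /i/, which is a vowel, so the suffix is -lez, giving *kinilez*.
*hobser*: final sound = /r/, a non-sibilant consonant → -su → *hobsersu*.

digezsil, kinilez, hobsersu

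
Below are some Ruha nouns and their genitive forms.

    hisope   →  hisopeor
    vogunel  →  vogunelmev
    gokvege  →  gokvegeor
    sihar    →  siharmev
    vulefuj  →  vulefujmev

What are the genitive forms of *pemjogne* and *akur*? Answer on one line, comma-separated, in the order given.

The suffix is conditioned by the final sound: -mev when the stem ends in a consonant (*vogunel*, *sihar*, *vulefuj*); -or when the stem ends in a vowel (*hisope*, *gokvege*).
*pemjogne* — final sound /e/ (a vowel) → -or → *pemjogneor*.
Since the final sound of *akur* is /r/ (a consonant), it takes -mev, giving *akurmev*.

pemjogneor, akurmev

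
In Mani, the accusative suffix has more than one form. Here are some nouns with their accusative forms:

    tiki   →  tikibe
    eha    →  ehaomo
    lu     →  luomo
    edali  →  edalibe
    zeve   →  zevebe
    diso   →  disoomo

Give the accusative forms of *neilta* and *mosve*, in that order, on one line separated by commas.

The suffix is conditioned by the last vowel: -be when the last vowel of the stem is a front vowel (*tiki*, *edali*, *zeve*); -omo when the last vowel of the stem is a back vowel (*eha*, *lu*, *diso*).
*neilta*: last vowel = /a/, a back vowel → -omo → *neiltaomo*.
*mosve*: last vowel = /e/, a front vowel → -be → *mosvebe*.

neiltaomo, mosvebe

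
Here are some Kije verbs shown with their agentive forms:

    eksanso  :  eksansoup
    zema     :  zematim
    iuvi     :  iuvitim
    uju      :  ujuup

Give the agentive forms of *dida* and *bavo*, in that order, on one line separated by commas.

didatim, bavoup

The alternation tracks the last vowel of the stem — -up when the last vowel of the stem is a rounded vowel (*eksanso*, *uju*); -tim when the last vowel of the stem is an unrounded vowel (*zema*, *iuvi*).
The last vowel of *dida* is /a/, which is an unrounded vowel, so the suffix is -tim, giving *didatim*.
The last vowel of *bavo* is /o/, which is a rounded vowel, so the suffix is -up, giving *bavoup*.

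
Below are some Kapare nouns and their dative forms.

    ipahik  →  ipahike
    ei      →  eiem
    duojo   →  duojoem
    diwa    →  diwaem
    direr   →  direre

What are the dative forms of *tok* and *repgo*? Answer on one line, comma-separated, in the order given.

The alternation tracks the final sound of the stem — -e when the stem ends in a consonant (*ipahik*, *direr*); -em when the stem ends in a vowel (*ei*, *duojo*, *diwa*).
*tok* — final sound /k/ (a consonant) → -e → *toke*.
Since the final sound of *repgo* is /o/ (a vowel), it takes -em, giving *repgoem*.

toke, repgoem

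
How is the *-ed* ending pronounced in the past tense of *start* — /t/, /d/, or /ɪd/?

/ɪd/

The stem *start* ends in /t/ or /d/.
The -ed suffix is realized as /ɪd/ after /t, d/; as /t/ after other voiceless consonants; and as /d/ after other voiced sounds.
So -ed on *start* is pronounced /ɪd/.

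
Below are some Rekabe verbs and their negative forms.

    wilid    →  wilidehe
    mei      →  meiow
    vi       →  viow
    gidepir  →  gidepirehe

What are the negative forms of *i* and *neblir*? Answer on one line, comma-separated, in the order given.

Looking at the final sound of each stem: -ehe when the stem ends in a consonant (*wilid*, *gidepir*); -ow when the stem ends in a vowel (*mei*, *vi*).
The final sound of *i* is /i/, which is a vowel, so the suffix is -ow, giving *iow*.
Since the final sound of *neblir* is /r/ (a consonant), it takes -ehe, giving *neblirehe*.

iow, neblirehe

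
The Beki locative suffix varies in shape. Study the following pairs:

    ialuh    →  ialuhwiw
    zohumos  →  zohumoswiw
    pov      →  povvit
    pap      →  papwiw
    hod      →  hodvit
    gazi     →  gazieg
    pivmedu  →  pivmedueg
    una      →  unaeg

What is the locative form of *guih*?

guihwiw

The pattern is voicing of the final sound: -wiw when the stem ends in a voiceless consonant (*ialuh*, *zohumos*, *pap*); -vit when the stem ends in a voiced consonant (*pov*, *hod*); -eg when the stem ends in a vowel (*gazi*, *pivmedu*, *una*).
Since the final sound of *guih* is /h/ (a voiceless consonant), it takes -wiw, giving *guihwiw*.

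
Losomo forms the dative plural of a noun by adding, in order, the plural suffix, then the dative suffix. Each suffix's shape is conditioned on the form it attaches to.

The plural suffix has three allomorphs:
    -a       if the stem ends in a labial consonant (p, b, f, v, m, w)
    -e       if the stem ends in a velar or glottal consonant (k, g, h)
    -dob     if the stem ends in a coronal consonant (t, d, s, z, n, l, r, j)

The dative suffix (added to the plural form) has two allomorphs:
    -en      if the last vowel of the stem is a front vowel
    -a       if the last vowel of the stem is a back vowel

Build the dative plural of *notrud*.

notruddoba

*notrud*: final consonant = /d/, coronal → -dob → *notruddob*.
The plural form *notruddob* — last vowel /o/ (a back vowel) → -a → *notruddoba*.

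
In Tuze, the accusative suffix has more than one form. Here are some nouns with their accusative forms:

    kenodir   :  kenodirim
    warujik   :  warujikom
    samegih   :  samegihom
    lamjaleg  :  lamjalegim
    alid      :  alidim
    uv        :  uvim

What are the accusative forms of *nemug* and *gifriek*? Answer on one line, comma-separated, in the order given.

The suffix is conditioned by the final consonant: -om when the stem ends in a voiceless consonant (*warujik*, *samegih*); -im when the stem ends in a voiced consonant (*kenodir*, *lamjaleg*, *alid*, *uv*).
The final consonant of *nemug* is /g/, which is voiced, so the suffix is -im, giving *nemugim*.
Since the final consonant of *gifriek* is /k/ (voiceless), it takes -om, giving *gifriekom*.

nemugim, gifriekom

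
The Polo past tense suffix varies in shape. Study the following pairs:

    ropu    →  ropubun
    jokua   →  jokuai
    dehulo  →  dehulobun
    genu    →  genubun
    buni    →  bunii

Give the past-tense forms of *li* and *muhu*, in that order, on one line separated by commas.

The alternation tracks the last vowel of the stem — -bun when the last vowel of the stem is a rounded vowel (*ropu*, *dehulo*, *genu*); -i when the last vowel of the stem is an unrounded vowel (*jokua*, *buni*).
Since the last vowel of *li* is /i/ (an unrounded vowel), it takes -i, giving *lii*.
The last vowel of *muhu* is /u/, which is a rounded vowel, so the suffix is -bun, giving *muhubun*.

lii, muhubun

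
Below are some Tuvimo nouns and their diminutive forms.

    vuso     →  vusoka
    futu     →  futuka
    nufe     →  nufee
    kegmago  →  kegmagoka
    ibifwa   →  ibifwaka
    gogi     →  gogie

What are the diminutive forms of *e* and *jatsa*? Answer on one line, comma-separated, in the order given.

ee, jatsaka

Looking at the last vowel of each stem: -e when the last vowel of the stem is a front vowel (*nufe*, *gogi*); -ka when the last vowel of the stem is a back vowel (*vuso*, *futu*, *kegmago*, *ibifwa*).
The last vowel of *e* is /e/, which is a front vowel, so the suffix is -e, giving *ee*.
*jatsa*: last vowel = /a/, a back vowel → -ka → *jatsaka*.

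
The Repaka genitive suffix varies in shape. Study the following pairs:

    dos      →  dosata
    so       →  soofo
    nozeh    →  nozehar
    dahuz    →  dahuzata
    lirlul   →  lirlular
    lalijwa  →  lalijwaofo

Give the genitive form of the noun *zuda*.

zudaofo

The alternation tracks the final sound of the stem — -ata when the stem ends in a sibilant (*dos*, *dahuz*); -ar when the stem ends in a non-sibilant consonant (*nozeh*, *lirlul*); -ofo when the stem ends in a vowel (*so*, *lalijwa*).
The final sound of *zuda* is /a/, which is a vowel, so the suffix is -ofo, giving *zudaofo*.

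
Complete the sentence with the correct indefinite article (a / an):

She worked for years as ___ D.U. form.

The indefinite article is chosen by the initial *sound* of the following word, not its spelling.
The initialism *D.U.* is read letter by letter; the first letter, D, is pronounced /diː/, which begins with a consonant sound.
So the article is *a*: She worked for years as a D.U. form.

a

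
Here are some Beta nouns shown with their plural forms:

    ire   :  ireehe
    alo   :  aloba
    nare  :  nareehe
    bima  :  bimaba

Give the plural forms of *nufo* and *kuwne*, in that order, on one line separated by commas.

The suffix is conditioned by the last vowel: -ehe when the last vowel of the stem is a front vowel (*ire*, *nare*); -ba when the last vowel of the stem is a back vowel (*alo*, *bima*).
*nufo* — last vowel /o/ (a back vowel) → -ba → *nufoba*.
*kuwne* — last vowel /e/ (a front vowel) → -ehe → *kuwneehe*.

nufoba, kuwneehe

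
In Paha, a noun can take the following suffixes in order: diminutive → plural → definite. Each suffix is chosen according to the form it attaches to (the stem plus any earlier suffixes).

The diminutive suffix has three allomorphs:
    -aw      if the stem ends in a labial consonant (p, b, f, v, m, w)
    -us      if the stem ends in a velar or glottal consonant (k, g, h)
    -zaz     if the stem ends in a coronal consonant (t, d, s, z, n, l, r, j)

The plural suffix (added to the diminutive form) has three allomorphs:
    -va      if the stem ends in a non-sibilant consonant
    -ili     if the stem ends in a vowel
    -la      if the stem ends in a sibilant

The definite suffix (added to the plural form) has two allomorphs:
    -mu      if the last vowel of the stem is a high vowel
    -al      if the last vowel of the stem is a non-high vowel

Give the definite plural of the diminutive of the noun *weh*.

*weh* — final consonant /h/ (velar/glottal) → -us → *wehus*.
The diminutive form *wehus*: final sound = /s/, a sibilant → -la → *wehusla*.
Since the last vowel of the plural form *wehusla* is /a/ (a non-high vowel), it takes -al, giving *wehuslaal*.

wehuslaal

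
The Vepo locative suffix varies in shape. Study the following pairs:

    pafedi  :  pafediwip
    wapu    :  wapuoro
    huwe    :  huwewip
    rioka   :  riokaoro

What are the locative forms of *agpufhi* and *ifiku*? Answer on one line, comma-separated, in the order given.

agpufhiwip, ifikuoro

The alternation tracks the last vowel of the stem — -wip when the last vowel of the stem is a front vowel (*pafedi*, *huwe*); -oro when the last vowel of the stem is a back vowel (*wapu*, *rioka*).
*agpufhi*: last vowel = /i/, a front vowel → -wip → *agpufhiwip*.
The last vowel of *ifiku* is /u/, which is a back vowel, so the suffix is -oro, giving *ifikuoro*.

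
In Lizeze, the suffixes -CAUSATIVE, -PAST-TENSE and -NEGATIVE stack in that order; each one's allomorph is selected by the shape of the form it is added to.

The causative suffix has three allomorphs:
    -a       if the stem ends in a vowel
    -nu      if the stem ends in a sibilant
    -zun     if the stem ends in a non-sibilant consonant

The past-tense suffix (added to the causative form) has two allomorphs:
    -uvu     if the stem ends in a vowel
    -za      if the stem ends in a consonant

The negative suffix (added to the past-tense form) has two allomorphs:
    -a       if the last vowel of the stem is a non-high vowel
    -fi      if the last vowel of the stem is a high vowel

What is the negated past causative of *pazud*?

pazudzunzaa

Since the final sound of *pazud* is /d/ (a non-sibilant consonant), it takes -zun, giving *pazudzun*.
Since the final sound of the causative form *pazudzun* is /n/ (a consonant), it takes -za, giving *pazudzunza*.
The past-tense form *pazudzunza* — last vowel /a/ (a non-high vowel) → -a → *pazudzunzaa*.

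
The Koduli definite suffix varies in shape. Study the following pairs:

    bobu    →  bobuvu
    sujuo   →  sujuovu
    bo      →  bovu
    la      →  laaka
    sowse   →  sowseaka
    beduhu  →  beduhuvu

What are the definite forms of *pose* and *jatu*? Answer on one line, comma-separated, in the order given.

The alternation tracks the last vowel of the stem — -vu when the last vowel of the stem is a rounded vowel (*bobu*, *sujuo*, *bo*, *beduhu*); -aka when the last vowel of the stem is an unrounded vowel (*la*, *sowse*).
*pose*: last vowel = /e/, an unrounded vowel → -aka → *poseaka*.
*jatu*: last vowel = /u/, a rounded vowel → -vu → *jatuvu*.

poseaka, jatuvu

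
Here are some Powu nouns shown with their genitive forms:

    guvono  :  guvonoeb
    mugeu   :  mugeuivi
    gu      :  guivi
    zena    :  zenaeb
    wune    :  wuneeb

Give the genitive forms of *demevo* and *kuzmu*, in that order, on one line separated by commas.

The alternation tracks the last vowel of the stem — -ivi when the last vowel of the stem is a high vowel (*mugeu*, *gu*); -eb when the last vowel of the stem is a non-high vowel (*guvono*, *zena*, *wune*).
Since the last vowel of *demevo* is /o/ (a non-high vowel), it takes -eb, giving *demevoeb*.
Since the last vowel of *kuzmu* is /u/ (a high vowel), it takes -ivi, giving *kuzmuivi*.

demevoeb, kuzmuivi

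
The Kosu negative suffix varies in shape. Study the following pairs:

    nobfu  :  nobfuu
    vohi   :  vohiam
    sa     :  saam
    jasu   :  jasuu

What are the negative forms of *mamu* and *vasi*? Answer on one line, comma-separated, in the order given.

The pattern is rounding harmony: -u when the last vowel of the stem is a rounded vowel (*nobfu*, *jasu*); -am when the last vowel of the stem is an unrounded vowel (*vohi*, *sa*).
Since the last vowel of *mamu* is /u/ (a rounded vowel), it takes -u, giving *mamuu*.
*vasi*: last vowel = /i/, an unrounded vowel → -am → *vasiam*.

mamuu, vasiam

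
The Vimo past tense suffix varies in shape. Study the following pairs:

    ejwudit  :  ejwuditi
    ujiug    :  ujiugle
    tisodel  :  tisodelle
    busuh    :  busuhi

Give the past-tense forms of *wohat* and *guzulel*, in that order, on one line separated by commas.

wohati, guzulelle

The pattern is voicing of the final consonant: -i when the stem ends in a voiceless consonant (*ejwudit*, *busuh*); -le when the stem ends in a voiced consonant (*ujiug*, *tisodel*).
*wohat* — final consonant /t/ (voiceless) → -i → *wohati*.
Since the final consonant of *guzulel* is /l/ (voiced), it takes -le, giving *guzulelle*.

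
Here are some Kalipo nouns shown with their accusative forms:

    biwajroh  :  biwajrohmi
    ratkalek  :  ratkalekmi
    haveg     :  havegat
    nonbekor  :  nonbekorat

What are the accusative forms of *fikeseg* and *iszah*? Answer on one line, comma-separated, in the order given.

The pattern is voicing of the final consonant: -mi when the stem ends in a voiceless consonant (*biwajroh*, *ratkalek*); -at when the stem ends in a voiced consonant (*haveg*, *nonbekor*).
*fikeseg*: final consonant = /g/, voiced → -at → *fikesegat*.
*iszah* — final consonant /h/ (voiceless) → -mi → *iszahmi*.

fikesegat, iszahmi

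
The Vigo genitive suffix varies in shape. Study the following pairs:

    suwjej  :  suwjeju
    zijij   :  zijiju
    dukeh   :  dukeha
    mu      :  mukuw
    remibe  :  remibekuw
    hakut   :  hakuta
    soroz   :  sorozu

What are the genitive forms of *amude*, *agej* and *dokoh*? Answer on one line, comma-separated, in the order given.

amudekuw, ageju, dokoha

The alternation tracks the final sound of the stem — -a when the stem ends in a voiceless consonant (*dukeh*, *hakut*); -u when the stem ends in a voiced consonant (*suwjej*, *zijij*, *soroz*); -kuw when the stem ends in a vowel (*mu*, *remibe*).
*amude*: final sound = /e/, a vowel → -kuw → *amudekuw*.
*agej* — final sound /j/ (a voiced consonant) → -u → *ageju*.
*dokoh* — final sound /h/ (a voiceless consonant) → -a → *dokoha*.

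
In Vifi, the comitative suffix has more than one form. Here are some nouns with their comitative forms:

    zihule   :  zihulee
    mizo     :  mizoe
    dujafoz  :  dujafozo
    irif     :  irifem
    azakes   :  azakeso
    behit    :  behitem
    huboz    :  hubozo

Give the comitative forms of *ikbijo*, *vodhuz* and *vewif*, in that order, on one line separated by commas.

The alternation tracks the final sound of the stem — -o when the stem ends in a sibilant (*dujafoz*, *azakes*, *huboz*); -em when the stem ends in a non-sibilant consonant (*irif*, *behit*); -e when the stem ends in a vowel (*zihule*, *mizo*).
The final sound of *ikbijo* is /o/, which is a vowel, so the suffix is -e, giving *ikbijoe*.
*vodhuz* — final sound /z/ (a sibilant) → -o → *vodhuzo*.
*vewif* — final sound /f/ (a non-sibilant consonant) → -em → *vewifem*.

ikbijoe, vodhuzo, vewifem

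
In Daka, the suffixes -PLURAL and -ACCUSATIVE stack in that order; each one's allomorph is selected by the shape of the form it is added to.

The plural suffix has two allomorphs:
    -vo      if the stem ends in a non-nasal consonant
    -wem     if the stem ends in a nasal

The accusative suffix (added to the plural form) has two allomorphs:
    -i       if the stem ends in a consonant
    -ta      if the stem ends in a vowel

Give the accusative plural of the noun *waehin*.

Since the final consonant of *waehin* is /n/ (a nasal), it takes -wem, giving *waehinwem*.
Since the final sound of the plural form *waehinwem* is /m/ (a consonant), it takes -i, giving *waehinwemi*.

waehinwemi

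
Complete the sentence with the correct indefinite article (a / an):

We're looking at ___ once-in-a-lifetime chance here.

a

The indefinite article is chosen by the initial *sound* of the following word, not its spelling.
*once-in-a-lifetime* begins with the sound /wʌ/ (*once* pronounced with initial /w/) — a consonant sound.
So the article is *a*: We're looking at a once-in-a-lifetime chance here.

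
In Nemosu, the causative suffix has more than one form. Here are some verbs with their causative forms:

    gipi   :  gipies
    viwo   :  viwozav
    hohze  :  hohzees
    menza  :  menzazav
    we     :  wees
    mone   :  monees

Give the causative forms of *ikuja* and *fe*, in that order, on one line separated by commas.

ikujazav, fees

The alternation tracks the last vowel of the stem — -es when the last vowel of the stem is a front vowel (*gipi*, *hohze*, *we*, *mone*); -zav when the last vowel of the stem is a back vowel (*viwo*, *menza*).
Since the last vowel of *ikuja* is /a/ (a back vowel), it takes -zav, giving *ikujazav*.
Since the last vowel of *fe* is /e/ (a front vowel), it takes -es, giving *fees*.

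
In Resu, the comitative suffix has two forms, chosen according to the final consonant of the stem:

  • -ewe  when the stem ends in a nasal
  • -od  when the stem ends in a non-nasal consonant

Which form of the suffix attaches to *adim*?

The final consonant of *adim* is /m/, which is a nasal, so the suffix is -ewe.

-ewe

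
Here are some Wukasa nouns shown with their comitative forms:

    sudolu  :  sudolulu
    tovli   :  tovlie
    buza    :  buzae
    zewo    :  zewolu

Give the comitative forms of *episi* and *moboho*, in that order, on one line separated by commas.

The alternation tracks the last vowel of the stem — -lu when the last vowel of the stem is a rounded vowel (*sudolu*, *zewo*); -e when the last vowel of the stem is an unrounded vowel (*tovli*, *buza*).
*episi*: last vowel = /i/, an unrounded vowel → -e → *episie*.
The last vowel of *moboho* is /o/, which is a rounded vowel, so the suffix is -lu, giving *moboholu*.

episie, moboholu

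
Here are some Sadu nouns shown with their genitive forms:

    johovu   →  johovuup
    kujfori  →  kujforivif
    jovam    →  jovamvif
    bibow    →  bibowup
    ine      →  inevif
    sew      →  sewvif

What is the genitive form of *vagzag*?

The alternation tracks the last vowel of the stem — -up when the last vowel of the stem is a rounded vowel (*johovu*, *bibow*); -vif when the last vowel of the stem is an unrounded vowel (*kujfori*, *jovam*, *ine*, *sew*).
The last vowel of *vagzag* is /a/, which is an unrounded vowel, so the suffix is -vif, giving *vagzagvif*.

vagzagvif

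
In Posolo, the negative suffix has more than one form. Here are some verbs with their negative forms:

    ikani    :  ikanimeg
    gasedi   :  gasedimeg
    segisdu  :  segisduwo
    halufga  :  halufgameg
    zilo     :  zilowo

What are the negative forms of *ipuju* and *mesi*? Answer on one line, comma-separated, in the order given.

ipujuwo, mesimeg

Looking at the last vowel of each stem: -wo when the last vowel of the stem is a rounded vowel (*segisdu*, *zilo*); -meg when the last vowel of the stem is an unrounded vowel (*ikani*, *gasedi*, *halufga*).
Since the last vowel of *ipuju* is /u/ (a rounded vowel), it takes -wo, giving *ipujuwo*.
*mesi* — last vowel /i/ (an unrounded vowel) → -meg → *mesimeg*.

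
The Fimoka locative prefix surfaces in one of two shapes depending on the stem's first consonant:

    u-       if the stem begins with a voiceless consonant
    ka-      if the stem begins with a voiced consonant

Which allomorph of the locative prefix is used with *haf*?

Since the first consonant of *haf* is /h/ (voiceless), it takes u-.

u-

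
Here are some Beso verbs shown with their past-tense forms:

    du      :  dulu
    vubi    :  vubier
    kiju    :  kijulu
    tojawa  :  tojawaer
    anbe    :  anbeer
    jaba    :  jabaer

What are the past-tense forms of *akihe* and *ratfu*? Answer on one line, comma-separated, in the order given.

akiheer, ratfulu

The alternation tracks the last vowel of the stem — -lu when the last vowel of the stem is a rounded vowel (*du*, *kiju*); -er when the last vowel of the stem is an unrounded vowel (*vubi*, *tojawa*, *anbe*, *jaba*).
Since the last vowel of *akihe* is /e/ (an unrounded vowel), it takes -er, giving *akiheer*.
The last vowel of *ratfu* is /u/, which is a rounded vowel, so the suffix is -lu, giving *ratfulu*.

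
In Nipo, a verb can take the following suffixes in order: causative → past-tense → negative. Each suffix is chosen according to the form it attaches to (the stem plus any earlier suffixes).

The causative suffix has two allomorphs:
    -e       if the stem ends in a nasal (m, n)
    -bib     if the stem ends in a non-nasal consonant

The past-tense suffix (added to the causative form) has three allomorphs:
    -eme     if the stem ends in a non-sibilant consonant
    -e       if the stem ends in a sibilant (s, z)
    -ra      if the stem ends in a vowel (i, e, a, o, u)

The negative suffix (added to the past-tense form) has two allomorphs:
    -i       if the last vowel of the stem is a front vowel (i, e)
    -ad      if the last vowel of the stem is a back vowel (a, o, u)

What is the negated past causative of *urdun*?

urduneraad

*urdun*: final consonant = /n/, a nasal → -e → *urdune*.
The causative form *urdune* — final sound /e/ (a vowel) → -ra → *urdunera*.
The last vowel of the past-tense form *urdunera* is /a/, which is a back vowel, so the negative suffix is -ad, giving *urduneraad*.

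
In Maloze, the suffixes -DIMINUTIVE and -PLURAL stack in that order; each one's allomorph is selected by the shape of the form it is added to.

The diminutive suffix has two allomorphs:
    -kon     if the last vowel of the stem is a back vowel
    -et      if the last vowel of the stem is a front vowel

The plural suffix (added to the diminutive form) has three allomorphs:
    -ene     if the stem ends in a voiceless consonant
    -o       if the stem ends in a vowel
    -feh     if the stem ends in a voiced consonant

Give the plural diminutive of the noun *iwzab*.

Since the last vowel of *iwzab* is /a/ (a back vowel), it takes -kon, giving *iwzabkon*.
The diminutive form *iwzabkon*: final sound = /n/, a voiced consonant → -feh → *iwzabkonfeh*.

iwzabkonfeh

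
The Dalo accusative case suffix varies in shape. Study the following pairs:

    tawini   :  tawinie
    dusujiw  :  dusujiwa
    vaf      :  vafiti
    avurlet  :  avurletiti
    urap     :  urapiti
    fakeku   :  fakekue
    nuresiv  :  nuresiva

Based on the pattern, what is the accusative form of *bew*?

The pattern is voicing of the final sound: -iti when the stem ends in a voiceless consonant (*vaf*, *avurlet*, *urap*); -a when the stem ends in a voiced consonant (*dusujiw*, *nuresiv*); -e when the stem ends in a vowel (*tawini*, *fakeku*).
*bew* — final sound /w/ (a voiced consonant) → -a → *bewa*.

bewa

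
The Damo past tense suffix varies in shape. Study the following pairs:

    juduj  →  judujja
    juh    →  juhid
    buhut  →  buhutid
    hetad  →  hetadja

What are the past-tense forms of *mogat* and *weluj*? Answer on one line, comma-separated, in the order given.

Looking at the final consonant of each stem: -id when the stem ends in a voiceless consonant (*juh*, *buhut*); -ja when the stem ends in a voiced consonant (*juduj*, *hetad*).
The final consonant of *mogat* is /t/, which is voiceless, so the suffix is -id, giving *mogatid*.
The final consonant of *weluj* is /j/, which is voiced, so the suffix is -ja, giving *welujja*.

mogatid, welujja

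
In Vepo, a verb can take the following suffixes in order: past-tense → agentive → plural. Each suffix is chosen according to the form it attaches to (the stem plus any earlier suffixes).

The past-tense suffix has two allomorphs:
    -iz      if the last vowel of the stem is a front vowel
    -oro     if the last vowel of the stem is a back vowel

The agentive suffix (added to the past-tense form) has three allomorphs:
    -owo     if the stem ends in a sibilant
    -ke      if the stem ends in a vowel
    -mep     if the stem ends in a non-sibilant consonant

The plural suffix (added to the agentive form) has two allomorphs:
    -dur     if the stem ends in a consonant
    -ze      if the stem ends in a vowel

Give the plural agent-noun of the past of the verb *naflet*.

nafletizowoze

Since the last vowel of *naflet* is /e/ (a front vowel), it takes -iz, giving *nafletiz*.
The past-tense form *nafletiz* — final sound /z/ (a sibilant) → -owo → *nafletizowo*.
The agentive form *nafletizowo*: final sound = /o/, a vowel → -ze → *nafletizowoze*.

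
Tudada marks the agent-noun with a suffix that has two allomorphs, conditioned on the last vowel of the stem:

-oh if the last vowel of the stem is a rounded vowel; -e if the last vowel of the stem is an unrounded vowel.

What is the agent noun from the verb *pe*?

The last vowel of *pe* is /e/, which is an unrounded vowel, so the suffix is -e, giving *pee*.

pee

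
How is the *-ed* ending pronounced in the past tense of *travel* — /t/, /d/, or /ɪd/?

/d/

The stem *travel* ends in a voiced sound other than /d/.
The -ed suffix is realized as /ɪd/ after /t, d/; as /t/ after other voiceless consonants; and as /d/ after other voiced sounds.
So -ed on *travel* is pronounced /d/.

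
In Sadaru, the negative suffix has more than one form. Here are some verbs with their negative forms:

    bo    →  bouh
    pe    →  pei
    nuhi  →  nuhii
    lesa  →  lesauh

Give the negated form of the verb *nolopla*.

The suffix is conditioned by the last vowel: -i when the last vowel of the stem is a front vowel (*pe*, *nuhi*); -uh when the last vowel of the stem is a back vowel (*bo*, *lesa*).
*nolopla* — last vowel /a/ (a back vowel) → -uh → *noloplauh*.

noloplauh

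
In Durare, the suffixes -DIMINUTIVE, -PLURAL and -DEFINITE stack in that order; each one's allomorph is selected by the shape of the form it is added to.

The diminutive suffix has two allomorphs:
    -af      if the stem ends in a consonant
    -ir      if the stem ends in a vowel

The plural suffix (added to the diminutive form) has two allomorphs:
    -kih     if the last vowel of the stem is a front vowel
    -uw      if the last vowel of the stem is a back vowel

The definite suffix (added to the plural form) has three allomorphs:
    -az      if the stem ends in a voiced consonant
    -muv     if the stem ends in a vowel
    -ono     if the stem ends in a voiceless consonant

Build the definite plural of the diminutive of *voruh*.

voruhafuwaz

*voruh*: final sound = /h/, a consonant → -af → *voruhaf*.
Since the last vowel of the diminutive form *voruhaf* is /a/ (a back vowel), it takes -uw, giving *voruhafuw*.
The plural form *voruhafuw* — final sound /w/ (a voiced consonant) → -az → *voruhafuwaz*.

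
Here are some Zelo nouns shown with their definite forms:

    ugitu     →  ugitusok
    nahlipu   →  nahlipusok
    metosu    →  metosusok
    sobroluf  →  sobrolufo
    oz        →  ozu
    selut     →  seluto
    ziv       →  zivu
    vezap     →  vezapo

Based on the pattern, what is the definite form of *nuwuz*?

nuwuzu

The suffix is conditioned by the final sound: -o when the stem ends in a voiceless consonant (*sobroluf*, *selut*, *vezap*); -u when the stem ends in a voiced consonant (*oz*, *ziv*); -sok when the stem ends in a vowel (*ugitu*, *nahlipu*, *metosu*).
The final sound of *nuwuz* is /z/, which is a voiced consonant, so the suffix is -u, giving *nuwuzu*.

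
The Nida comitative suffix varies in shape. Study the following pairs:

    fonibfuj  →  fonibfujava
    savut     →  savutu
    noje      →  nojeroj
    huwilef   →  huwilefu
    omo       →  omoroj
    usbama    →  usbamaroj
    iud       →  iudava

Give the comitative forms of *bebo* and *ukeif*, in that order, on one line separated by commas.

beboroj, ukeifu

The suffix is conditioned by the final sound: -u when the stem ends in a voiceless consonant (*savut*, *huwilef*); -ava when the stem ends in a voiced consonant (*fonibfuj*, *iud*); -roj when the stem ends in a vowel (*noje*, *omo*, *usbama*).
*bebo*: final sound = /o/, a vowel → -roj → *beboroj*.
The final sound of *ukeif* is /f/, which is a voiceless consonant, so the suffix is -u, giving *ukeifu*.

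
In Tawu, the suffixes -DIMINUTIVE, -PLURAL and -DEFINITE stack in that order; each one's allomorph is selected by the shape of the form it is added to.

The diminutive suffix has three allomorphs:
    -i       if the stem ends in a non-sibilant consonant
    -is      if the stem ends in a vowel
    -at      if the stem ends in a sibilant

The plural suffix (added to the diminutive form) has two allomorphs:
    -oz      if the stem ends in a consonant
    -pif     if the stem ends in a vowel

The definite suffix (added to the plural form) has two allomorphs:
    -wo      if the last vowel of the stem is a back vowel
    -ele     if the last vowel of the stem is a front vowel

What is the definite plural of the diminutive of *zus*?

zusatozwo

*zus*: final sound = /s/, a sibilant → -at → *zusat*.
The diminutive form *zusat* — final sound /t/ (a consonant) → -oz → *zusatoz*.
Since the last vowel of the plural form *zusatoz* is /o/ (a back vowel), it takes -wo, giving *zusatozwo*.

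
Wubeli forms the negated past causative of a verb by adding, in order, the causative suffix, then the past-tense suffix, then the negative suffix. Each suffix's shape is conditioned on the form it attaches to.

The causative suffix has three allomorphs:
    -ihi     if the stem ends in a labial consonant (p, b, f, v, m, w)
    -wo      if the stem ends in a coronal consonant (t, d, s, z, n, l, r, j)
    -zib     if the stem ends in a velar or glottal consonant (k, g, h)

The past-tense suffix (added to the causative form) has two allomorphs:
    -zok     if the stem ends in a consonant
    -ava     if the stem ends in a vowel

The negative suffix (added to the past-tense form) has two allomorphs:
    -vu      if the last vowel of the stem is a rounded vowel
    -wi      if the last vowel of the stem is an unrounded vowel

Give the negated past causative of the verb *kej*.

kejwoavawi

*kej*: final consonant = /j/, coronal → -wo → *kejwo*.
The final sound of the causative form *kejwo* is /o/, which is a vowel, so the past-tense suffix is -ava, giving *kejwoava*.
The last vowel of the past-tense form *kejwoava* is /a/, which is an unrounded vowel, so the negative suffix is -wi, giving *kejwoavawi*.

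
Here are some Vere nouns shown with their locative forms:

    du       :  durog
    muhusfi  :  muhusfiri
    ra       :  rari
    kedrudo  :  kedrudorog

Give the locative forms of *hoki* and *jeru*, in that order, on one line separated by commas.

hokiri, jerurog

The pattern is rounding harmony: -rog when the last vowel of the stem is a rounded vowel (*du*, *kedrudo*); -ri when the last vowel of the stem is an unrounded vowel (*muhusfi*, *ra*).
*hoki* — last vowel /i/ (an unrounded vowel) → -ri → *hokiri*.
Since the last vowel of *jeru* is /u/ (a rounded vowel), it takes -rog, giving *jerurog*.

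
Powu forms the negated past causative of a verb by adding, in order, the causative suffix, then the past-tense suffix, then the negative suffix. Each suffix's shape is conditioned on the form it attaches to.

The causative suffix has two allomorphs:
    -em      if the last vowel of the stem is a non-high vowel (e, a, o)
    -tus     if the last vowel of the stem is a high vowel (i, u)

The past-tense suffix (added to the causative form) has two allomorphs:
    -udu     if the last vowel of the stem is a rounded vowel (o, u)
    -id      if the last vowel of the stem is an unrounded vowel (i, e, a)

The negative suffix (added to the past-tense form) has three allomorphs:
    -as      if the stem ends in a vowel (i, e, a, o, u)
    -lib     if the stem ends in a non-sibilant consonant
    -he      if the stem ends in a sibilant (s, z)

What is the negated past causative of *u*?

utusuduas

*u* — last vowel /u/ (a high vowel) → -tus → *utus*.
The causative form *utus* — last vowel /u/ (a rounded vowel) → -udu → *utusudu*.
The past-tense form *utusudu*: final sound = /u/, a vowel → -as → *utusuduas*.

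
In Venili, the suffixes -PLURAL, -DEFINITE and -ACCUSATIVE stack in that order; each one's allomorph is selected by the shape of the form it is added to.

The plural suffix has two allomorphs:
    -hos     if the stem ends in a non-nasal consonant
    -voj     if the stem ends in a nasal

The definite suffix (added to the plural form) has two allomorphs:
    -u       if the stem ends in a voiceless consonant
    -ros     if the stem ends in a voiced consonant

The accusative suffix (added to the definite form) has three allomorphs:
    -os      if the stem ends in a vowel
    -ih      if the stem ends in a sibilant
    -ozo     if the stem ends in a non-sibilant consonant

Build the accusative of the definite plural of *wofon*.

The final consonant of *wofon* is /n/, which is a nasal, so the plural suffix is -voj, giving *wofonvoj*.
Since the final consonant of the plural form *wofonvoj* is /j/ (voiced), it takes -ros, giving *wofonvojros*.
The final sound of the definite form *wofonvojros* is /s/, which is a sibilant, so the accusative suffix is -ih, giving *wofonvojrosih*.

wofonvojrosih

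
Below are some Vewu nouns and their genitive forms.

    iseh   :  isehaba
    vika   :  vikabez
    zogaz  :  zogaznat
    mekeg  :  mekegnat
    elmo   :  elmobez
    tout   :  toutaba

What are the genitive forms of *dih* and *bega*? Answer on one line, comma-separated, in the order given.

The pattern is voicing of the final sound: -aba when the stem ends in a voiceless consonant (*iseh*, *tout*); -nat when the stem ends in a voiced consonant (*zogaz*, *mekeg*); -bez when the stem ends in a vowel (*vika*, *elmo*).
The final sound of *dih* is /h/, which is a voiceless consonant, so the suffix is -aba, giving *dihaba*.
*bega*: final sound = /a/, a vowel → -bez → *begabez*.

dihaba, begabez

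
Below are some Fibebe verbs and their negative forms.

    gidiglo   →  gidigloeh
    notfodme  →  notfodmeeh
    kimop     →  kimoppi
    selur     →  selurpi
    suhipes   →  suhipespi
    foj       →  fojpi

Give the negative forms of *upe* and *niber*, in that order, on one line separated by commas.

upeeh, niberpi

Looking at the final sound of each stem: -pi when the stem ends in a consonant (*kimop*, *selur*, *suhipes*, *foj*); -eh when the stem ends in a vowel (*gidiglo*, *notfodme*).
*upe* — final sound /e/ (a vowel) → -eh → *upeeh*.
The final sound of *niber* is /r/, which is a consonant, so the suffix is -pi, giving *niberpi*.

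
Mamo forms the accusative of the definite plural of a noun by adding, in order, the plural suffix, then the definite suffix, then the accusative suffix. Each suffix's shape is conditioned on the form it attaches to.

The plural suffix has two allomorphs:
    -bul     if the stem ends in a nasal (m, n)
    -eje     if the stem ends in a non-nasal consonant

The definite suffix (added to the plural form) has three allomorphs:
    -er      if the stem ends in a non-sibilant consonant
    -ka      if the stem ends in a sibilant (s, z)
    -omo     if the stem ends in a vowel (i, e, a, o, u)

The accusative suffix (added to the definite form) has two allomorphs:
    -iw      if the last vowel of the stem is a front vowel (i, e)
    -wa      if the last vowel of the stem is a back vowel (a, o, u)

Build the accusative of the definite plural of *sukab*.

sukabejeomowa

*sukab*: final consonant = /b/, non-nasal → -eje → *sukabeje*.
The plural form *sukabeje*: final sound = /e/, a vowel → -omo → *sukabejeomo*.
The definite form *sukabejeomo* — last vowel /o/ (a back vowel) → -wa → *sukabejeomowa*.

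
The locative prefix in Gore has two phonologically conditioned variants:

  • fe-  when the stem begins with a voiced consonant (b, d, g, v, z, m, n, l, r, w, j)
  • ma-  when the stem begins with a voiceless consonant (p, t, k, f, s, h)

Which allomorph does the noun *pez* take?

ma-

*pez*: first consonant = /p/, voiceless → ma-.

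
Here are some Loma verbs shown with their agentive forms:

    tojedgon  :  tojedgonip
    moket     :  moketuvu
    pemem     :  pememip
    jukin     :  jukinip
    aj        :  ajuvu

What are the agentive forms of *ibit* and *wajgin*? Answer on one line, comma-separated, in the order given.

ibituvu, wajginip

Looking at the final consonant of each stem: -ip when the stem ends in a nasal (*tojedgon*, *pemem*, *jukin*); -uvu when the stem ends in a non-nasal consonant (*moket*, *aj*).
*ibit*: final consonant = /t/, non-nasal → -uvu → *ibituvu*.
The final consonant of *wajgin* is /n/, which is a nasal, so the suffix is -ip, giving *wajginip*.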